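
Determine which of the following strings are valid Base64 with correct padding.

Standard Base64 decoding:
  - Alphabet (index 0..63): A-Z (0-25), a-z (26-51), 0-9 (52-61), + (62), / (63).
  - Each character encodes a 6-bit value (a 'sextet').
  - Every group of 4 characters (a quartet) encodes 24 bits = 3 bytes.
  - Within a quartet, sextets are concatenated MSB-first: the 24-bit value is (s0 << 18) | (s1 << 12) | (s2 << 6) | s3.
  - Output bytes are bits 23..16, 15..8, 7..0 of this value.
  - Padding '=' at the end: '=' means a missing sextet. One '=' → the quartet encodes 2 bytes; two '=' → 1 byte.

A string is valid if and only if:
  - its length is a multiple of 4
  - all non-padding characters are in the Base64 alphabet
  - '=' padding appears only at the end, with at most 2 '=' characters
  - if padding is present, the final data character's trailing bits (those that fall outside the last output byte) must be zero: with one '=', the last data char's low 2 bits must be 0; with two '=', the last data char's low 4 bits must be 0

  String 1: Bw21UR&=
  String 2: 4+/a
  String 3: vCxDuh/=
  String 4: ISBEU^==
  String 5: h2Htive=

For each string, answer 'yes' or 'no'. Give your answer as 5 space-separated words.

Answer: no yes no no no

Derivation:
String 1: 'Bw21UR&=' → invalid (bad char(s): ['&'])
String 2: '4+/a' → valid
String 3: 'vCxDuh/=' → invalid (bad trailing bits)
String 4: 'ISBEU^==' → invalid (bad char(s): ['^'])
String 5: 'h2Htive=' → invalid (bad trailing bits)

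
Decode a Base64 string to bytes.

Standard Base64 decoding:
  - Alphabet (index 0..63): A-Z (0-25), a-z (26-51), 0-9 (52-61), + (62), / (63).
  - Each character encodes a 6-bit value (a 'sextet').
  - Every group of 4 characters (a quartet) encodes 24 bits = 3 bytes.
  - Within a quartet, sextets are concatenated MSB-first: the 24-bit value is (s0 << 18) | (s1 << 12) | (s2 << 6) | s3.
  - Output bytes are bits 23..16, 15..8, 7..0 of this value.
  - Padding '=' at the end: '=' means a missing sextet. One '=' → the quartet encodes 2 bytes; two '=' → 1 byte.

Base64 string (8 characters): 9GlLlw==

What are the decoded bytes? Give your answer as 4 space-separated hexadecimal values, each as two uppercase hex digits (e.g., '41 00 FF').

After char 0 ('9'=61): chars_in_quartet=1 acc=0x3D bytes_emitted=0
After char 1 ('G'=6): chars_in_quartet=2 acc=0xF46 bytes_emitted=0
After char 2 ('l'=37): chars_in_quartet=3 acc=0x3D1A5 bytes_emitted=0
After char 3 ('L'=11): chars_in_quartet=4 acc=0xF4694B -> emit F4 69 4B, reset; bytes_emitted=3
After char 4 ('l'=37): chars_in_quartet=1 acc=0x25 bytes_emitted=3
After char 5 ('w'=48): chars_in_quartet=2 acc=0x970 bytes_emitted=3
Padding '==': partial quartet acc=0x970 -> emit 97; bytes_emitted=4

Answer: F4 69 4B 97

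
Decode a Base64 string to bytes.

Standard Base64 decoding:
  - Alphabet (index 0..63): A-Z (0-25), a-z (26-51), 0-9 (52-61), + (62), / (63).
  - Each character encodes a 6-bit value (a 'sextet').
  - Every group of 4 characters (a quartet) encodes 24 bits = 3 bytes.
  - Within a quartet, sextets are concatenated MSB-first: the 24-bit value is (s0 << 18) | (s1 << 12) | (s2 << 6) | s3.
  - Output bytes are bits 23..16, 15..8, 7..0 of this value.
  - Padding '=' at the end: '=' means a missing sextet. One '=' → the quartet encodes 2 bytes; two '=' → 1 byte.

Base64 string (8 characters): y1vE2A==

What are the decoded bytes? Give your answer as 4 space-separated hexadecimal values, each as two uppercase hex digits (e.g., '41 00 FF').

After char 0 ('y'=50): chars_in_quartet=1 acc=0x32 bytes_emitted=0
After char 1 ('1'=53): chars_in_quartet=2 acc=0xCB5 bytes_emitted=0
After char 2 ('v'=47): chars_in_quartet=3 acc=0x32D6F bytes_emitted=0
After char 3 ('E'=4): chars_in_quartet=4 acc=0xCB5BC4 -> emit CB 5B C4, reset; bytes_emitted=3
After char 4 ('2'=54): chars_in_quartet=1 acc=0x36 bytes_emitted=3
After char 5 ('A'=0): chars_in_quartet=2 acc=0xD80 bytes_emitted=3
Padding '==': partial quartet acc=0xD80 -> emit D8; bytes_emitted=4

Answer: CB 5B C4 D8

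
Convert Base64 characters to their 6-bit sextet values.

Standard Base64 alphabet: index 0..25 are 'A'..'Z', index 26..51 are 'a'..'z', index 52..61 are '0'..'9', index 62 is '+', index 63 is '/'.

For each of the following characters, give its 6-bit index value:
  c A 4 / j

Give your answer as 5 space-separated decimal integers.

'c': a..z range, 26 + ord('c') − ord('a') = 28
'A': A..Z range, ord('A') − ord('A') = 0
'4': 0..9 range, 52 + ord('4') − ord('0') = 56
'/': index 63
'j': a..z range, 26 + ord('j') − ord('a') = 35

Answer: 28 0 56 63 35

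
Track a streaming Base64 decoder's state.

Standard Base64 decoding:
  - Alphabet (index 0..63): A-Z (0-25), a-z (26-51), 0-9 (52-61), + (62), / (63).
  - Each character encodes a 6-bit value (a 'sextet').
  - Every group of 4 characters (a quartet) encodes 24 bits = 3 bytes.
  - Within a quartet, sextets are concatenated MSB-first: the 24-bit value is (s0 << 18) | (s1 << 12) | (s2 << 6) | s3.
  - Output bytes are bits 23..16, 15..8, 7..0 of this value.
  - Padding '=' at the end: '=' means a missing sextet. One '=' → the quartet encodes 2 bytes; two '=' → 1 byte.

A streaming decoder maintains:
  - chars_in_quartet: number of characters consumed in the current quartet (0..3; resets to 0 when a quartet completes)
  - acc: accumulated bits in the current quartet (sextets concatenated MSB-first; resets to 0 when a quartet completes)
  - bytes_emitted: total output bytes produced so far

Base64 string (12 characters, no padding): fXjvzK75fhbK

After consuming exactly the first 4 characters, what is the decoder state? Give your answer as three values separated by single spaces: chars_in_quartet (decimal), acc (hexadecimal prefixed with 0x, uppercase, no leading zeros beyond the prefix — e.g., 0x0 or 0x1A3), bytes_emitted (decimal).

Answer: 0 0x0 3

Derivation:
After char 0 ('f'=31): chars_in_quartet=1 acc=0x1F bytes_emitted=0
After char 1 ('X'=23): chars_in_quartet=2 acc=0x7D7 bytes_emitted=0
After char 2 ('j'=35): chars_in_quartet=3 acc=0x1F5E3 bytes_emitted=0
After char 3 ('v'=47): chars_in_quartet=4 acc=0x7D78EF -> emit 7D 78 EF, reset; bytes_emitted=3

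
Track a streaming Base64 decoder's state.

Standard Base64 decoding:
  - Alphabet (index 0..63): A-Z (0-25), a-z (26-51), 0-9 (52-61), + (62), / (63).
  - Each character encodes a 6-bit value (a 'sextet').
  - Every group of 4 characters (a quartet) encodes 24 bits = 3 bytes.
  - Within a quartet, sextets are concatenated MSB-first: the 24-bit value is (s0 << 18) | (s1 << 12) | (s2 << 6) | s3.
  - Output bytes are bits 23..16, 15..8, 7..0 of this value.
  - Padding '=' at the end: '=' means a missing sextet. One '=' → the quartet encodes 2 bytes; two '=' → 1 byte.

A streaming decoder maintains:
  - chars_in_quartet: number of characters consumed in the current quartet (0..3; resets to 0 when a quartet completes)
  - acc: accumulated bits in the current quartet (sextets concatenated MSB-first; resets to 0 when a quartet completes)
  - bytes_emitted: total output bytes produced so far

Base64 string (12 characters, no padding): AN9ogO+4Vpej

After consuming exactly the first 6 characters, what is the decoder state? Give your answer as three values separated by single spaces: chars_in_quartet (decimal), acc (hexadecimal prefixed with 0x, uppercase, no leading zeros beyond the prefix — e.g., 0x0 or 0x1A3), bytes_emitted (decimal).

After char 0 ('A'=0): chars_in_quartet=1 acc=0x0 bytes_emitted=0
After char 1 ('N'=13): chars_in_quartet=2 acc=0xD bytes_emitted=0
After char 2 ('9'=61): chars_in_quartet=3 acc=0x37D bytes_emitted=0
After char 3 ('o'=40): chars_in_quartet=4 acc=0xDF68 -> emit 00 DF 68, reset; bytes_emitted=3
After char 4 ('g'=32): chars_in_quartet=1 acc=0x20 bytes_emitted=3
After char 5 ('O'=14): chars_in_quartet=2 acc=0x80E bytes_emitted=3

Answer: 2 0x80E 3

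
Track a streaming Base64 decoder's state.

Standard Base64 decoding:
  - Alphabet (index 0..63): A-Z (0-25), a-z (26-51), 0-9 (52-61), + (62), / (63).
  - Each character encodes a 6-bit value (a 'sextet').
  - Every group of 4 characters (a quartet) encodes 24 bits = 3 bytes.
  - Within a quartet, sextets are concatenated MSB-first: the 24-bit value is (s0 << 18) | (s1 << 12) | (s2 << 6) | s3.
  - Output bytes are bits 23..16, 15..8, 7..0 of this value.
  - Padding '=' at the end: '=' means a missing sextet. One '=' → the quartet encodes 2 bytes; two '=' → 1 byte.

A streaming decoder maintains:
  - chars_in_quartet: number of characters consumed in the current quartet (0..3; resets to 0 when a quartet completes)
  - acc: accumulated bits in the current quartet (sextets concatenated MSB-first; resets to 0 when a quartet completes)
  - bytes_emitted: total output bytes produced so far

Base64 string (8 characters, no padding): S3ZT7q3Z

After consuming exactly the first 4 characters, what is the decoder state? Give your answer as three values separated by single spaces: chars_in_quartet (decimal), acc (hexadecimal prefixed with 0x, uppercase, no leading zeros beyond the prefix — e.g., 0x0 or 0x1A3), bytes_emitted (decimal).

Answer: 0 0x0 3

Derivation:
After char 0 ('S'=18): chars_in_quartet=1 acc=0x12 bytes_emitted=0
After char 1 ('3'=55): chars_in_quartet=2 acc=0x4B7 bytes_emitted=0
After char 2 ('Z'=25): chars_in_quartet=3 acc=0x12DD9 bytes_emitted=0
After char 3 ('T'=19): chars_in_quartet=4 acc=0x4B7653 -> emit 4B 76 53, reset; bytes_emitted=3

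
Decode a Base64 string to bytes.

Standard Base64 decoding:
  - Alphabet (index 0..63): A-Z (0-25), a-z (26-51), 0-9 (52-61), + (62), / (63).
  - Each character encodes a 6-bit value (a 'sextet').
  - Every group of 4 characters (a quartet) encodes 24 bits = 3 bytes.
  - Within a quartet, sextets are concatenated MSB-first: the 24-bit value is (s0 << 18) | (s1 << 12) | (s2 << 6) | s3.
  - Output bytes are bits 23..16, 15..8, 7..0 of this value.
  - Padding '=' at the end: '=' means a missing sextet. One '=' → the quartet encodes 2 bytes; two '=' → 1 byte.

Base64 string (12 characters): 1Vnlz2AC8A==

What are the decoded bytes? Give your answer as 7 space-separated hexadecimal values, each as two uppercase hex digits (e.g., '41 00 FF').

After char 0 ('1'=53): chars_in_quartet=1 acc=0x35 bytes_emitted=0
After char 1 ('V'=21): chars_in_quartet=2 acc=0xD55 bytes_emitted=0
After char 2 ('n'=39): chars_in_quartet=3 acc=0x35567 bytes_emitted=0
After char 3 ('l'=37): chars_in_quartet=4 acc=0xD559E5 -> emit D5 59 E5, reset; bytes_emitted=3
After char 4 ('z'=51): chars_in_quartet=1 acc=0x33 bytes_emitted=3
After char 5 ('2'=54): chars_in_quartet=2 acc=0xCF6 bytes_emitted=3
After char 6 ('A'=0): chars_in_quartet=3 acc=0x33D80 bytes_emitted=3
After char 7 ('C'=2): chars_in_quartet=4 acc=0xCF6002 -> emit CF 60 02, reset; bytes_emitted=6
After char 8 ('8'=60): chars_in_quartet=1 acc=0x3C bytes_emitted=6
After char 9 ('A'=0): chars_in_quartet=2 acc=0xF00 bytes_emitted=6
Padding '==': partial quartet acc=0xF00 -> emit F0; bytes_emitted=7

Answer: D5 59 E5 CF 60 02 F0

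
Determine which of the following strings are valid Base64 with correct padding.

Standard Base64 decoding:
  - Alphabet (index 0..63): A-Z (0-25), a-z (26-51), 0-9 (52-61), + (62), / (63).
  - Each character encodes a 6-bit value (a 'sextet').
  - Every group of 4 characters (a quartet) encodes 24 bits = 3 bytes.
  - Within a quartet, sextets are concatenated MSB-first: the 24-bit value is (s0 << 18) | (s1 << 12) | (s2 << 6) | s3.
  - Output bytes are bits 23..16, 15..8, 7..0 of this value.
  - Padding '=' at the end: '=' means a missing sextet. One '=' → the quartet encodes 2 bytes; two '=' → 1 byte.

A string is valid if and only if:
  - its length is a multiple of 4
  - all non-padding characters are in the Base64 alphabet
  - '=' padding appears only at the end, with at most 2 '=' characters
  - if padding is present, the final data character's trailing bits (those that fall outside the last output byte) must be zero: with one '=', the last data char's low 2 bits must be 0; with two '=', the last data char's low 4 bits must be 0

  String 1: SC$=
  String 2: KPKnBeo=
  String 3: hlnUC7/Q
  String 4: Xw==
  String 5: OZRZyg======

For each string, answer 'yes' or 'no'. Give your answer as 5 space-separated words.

Answer: no yes yes yes no

Derivation:
String 1: 'SC$=' → invalid (bad char(s): ['$'])
String 2: 'KPKnBeo=' → valid
String 3: 'hlnUC7/Q' → valid
String 4: 'Xw==' → valid
String 5: 'OZRZyg======' → invalid (6 pad chars (max 2))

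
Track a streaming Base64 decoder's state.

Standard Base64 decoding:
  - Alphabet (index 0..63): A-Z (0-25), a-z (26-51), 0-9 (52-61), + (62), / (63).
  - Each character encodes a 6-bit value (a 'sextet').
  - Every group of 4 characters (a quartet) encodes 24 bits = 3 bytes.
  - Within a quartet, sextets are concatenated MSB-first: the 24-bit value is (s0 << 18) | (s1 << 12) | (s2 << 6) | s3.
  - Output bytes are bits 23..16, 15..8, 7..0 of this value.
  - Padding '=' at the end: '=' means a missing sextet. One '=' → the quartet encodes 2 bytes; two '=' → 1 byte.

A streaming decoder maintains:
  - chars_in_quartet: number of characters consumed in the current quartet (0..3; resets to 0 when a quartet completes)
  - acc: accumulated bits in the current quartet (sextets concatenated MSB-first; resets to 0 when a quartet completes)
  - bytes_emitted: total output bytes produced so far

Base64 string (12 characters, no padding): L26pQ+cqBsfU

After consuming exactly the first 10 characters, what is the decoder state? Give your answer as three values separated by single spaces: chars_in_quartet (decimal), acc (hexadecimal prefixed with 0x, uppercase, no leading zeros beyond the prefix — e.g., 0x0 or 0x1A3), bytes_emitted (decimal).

After char 0 ('L'=11): chars_in_quartet=1 acc=0xB bytes_emitted=0
After char 1 ('2'=54): chars_in_quartet=2 acc=0x2F6 bytes_emitted=0
After char 2 ('6'=58): chars_in_quartet=3 acc=0xBDBA bytes_emitted=0
After char 3 ('p'=41): chars_in_quartet=4 acc=0x2F6EA9 -> emit 2F 6E A9, reset; bytes_emitted=3
After char 4 ('Q'=16): chars_in_quartet=1 acc=0x10 bytes_emitted=3
After char 5 ('+'=62): chars_in_quartet=2 acc=0x43E bytes_emitted=3
After char 6 ('c'=28): chars_in_quartet=3 acc=0x10F9C bytes_emitted=3
After char 7 ('q'=42): chars_in_quartet=4 acc=0x43E72A -> emit 43 E7 2A, reset; bytes_emitted=6
After char 8 ('B'=1): chars_in_quartet=1 acc=0x1 bytes_emitted=6
After char 9 ('s'=44): chars_in_quartet=2 acc=0x6C bytes_emitted=6

Answer: 2 0x6C 6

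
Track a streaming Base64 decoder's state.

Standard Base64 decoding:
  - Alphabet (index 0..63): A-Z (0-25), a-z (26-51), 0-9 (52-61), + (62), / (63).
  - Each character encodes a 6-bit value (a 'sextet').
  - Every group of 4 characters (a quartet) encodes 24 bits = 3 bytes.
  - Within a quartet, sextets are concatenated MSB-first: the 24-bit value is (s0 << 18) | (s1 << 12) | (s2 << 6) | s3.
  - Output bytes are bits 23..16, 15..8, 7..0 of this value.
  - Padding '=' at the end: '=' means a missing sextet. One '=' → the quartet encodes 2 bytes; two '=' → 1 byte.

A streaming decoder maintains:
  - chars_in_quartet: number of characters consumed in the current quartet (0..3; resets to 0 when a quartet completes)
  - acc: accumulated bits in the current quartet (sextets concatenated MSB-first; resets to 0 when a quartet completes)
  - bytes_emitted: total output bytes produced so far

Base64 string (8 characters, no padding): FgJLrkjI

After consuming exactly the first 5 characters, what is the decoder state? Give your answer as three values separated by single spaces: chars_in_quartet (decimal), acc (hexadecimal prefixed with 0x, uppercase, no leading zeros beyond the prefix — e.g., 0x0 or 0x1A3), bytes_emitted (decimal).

After char 0 ('F'=5): chars_in_quartet=1 acc=0x5 bytes_emitted=0
After char 1 ('g'=32): chars_in_quartet=2 acc=0x160 bytes_emitted=0
After char 2 ('J'=9): chars_in_quartet=3 acc=0x5809 bytes_emitted=0
After char 3 ('L'=11): chars_in_quartet=4 acc=0x16024B -> emit 16 02 4B, reset; bytes_emitted=3
After char 4 ('r'=43): chars_in_quartet=1 acc=0x2B bytes_emitted=3

Answer: 1 0x2B 3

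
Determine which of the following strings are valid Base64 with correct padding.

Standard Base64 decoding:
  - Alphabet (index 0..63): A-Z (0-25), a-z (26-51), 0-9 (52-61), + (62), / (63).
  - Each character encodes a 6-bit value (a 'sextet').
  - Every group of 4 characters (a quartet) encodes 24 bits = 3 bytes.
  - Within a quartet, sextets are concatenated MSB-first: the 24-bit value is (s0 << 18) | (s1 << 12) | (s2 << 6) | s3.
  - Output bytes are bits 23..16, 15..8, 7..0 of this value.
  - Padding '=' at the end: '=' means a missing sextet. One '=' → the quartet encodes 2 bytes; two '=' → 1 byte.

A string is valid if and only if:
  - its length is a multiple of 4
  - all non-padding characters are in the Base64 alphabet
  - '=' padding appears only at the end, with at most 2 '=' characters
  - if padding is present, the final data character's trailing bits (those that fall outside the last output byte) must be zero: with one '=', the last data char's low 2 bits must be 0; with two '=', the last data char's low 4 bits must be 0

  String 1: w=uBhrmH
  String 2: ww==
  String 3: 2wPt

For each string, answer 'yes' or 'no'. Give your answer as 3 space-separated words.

String 1: 'w=uBhrmH' → invalid (bad char(s): ['=']; '=' in middle)
String 2: 'ww==' → valid
String 3: '2wPt' → valid

Answer: no yes yes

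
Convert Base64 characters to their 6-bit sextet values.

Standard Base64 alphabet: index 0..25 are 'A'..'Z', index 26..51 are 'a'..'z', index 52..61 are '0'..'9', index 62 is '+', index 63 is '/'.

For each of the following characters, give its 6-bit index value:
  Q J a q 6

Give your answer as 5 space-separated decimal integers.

'Q': A..Z range, ord('Q') − ord('A') = 16
'J': A..Z range, ord('J') − ord('A') = 9
'a': a..z range, 26 + ord('a') − ord('a') = 26
'q': a..z range, 26 + ord('q') − ord('a') = 42
'6': 0..9 range, 52 + ord('6') − ord('0') = 58

Answer: 16 9 26 42 58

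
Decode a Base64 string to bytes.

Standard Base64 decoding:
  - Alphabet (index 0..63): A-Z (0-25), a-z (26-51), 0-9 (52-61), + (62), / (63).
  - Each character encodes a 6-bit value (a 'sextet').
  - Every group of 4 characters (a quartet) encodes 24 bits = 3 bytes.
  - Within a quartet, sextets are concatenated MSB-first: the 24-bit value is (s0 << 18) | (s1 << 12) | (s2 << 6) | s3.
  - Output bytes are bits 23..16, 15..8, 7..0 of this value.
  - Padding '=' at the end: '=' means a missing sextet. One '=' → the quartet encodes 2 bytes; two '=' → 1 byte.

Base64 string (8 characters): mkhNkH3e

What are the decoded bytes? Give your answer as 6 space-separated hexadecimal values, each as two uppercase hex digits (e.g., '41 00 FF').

After char 0 ('m'=38): chars_in_quartet=1 acc=0x26 bytes_emitted=0
After char 1 ('k'=36): chars_in_quartet=2 acc=0x9A4 bytes_emitted=0
After char 2 ('h'=33): chars_in_quartet=3 acc=0x26921 bytes_emitted=0
After char 3 ('N'=13): chars_in_quartet=4 acc=0x9A484D -> emit 9A 48 4D, reset; bytes_emitted=3
After char 4 ('k'=36): chars_in_quartet=1 acc=0x24 bytes_emitted=3
After char 5 ('H'=7): chars_in_quartet=2 acc=0x907 bytes_emitted=3
After char 6 ('3'=55): chars_in_quartet=3 acc=0x241F7 bytes_emitted=3
After char 7 ('e'=30): chars_in_quartet=4 acc=0x907DDE -> emit 90 7D DE, reset; bytes_emitted=6

Answer: 9A 48 4D 90 7D DE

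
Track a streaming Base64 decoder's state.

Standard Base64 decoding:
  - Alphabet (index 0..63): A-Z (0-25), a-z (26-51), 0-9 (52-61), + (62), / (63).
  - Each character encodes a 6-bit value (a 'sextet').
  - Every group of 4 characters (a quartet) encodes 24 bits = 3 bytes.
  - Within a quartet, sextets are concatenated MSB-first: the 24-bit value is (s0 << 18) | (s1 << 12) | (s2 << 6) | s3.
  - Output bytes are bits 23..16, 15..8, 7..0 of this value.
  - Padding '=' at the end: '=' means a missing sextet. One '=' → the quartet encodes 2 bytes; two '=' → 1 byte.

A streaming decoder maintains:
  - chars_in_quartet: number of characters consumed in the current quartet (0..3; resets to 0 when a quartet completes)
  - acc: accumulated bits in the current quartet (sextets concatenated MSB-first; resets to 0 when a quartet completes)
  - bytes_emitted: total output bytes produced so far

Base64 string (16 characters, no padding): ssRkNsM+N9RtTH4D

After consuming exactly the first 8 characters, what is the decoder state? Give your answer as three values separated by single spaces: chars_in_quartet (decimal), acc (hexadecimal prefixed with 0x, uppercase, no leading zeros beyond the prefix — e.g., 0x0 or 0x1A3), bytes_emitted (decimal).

Answer: 0 0x0 6

Derivation:
After char 0 ('s'=44): chars_in_quartet=1 acc=0x2C bytes_emitted=0
After char 1 ('s'=44): chars_in_quartet=2 acc=0xB2C bytes_emitted=0
After char 2 ('R'=17): chars_in_quartet=3 acc=0x2CB11 bytes_emitted=0
After char 3 ('k'=36): chars_in_quartet=4 acc=0xB2C464 -> emit B2 C4 64, reset; bytes_emitted=3
After char 4 ('N'=13): chars_in_quartet=1 acc=0xD bytes_emitted=3
After char 5 ('s'=44): chars_in_quartet=2 acc=0x36C bytes_emitted=3
After char 6 ('M'=12): chars_in_quartet=3 acc=0xDB0C bytes_emitted=3
After char 7 ('+'=62): chars_in_quartet=4 acc=0x36C33E -> emit 36 C3 3E, reset; bytes_emitted=6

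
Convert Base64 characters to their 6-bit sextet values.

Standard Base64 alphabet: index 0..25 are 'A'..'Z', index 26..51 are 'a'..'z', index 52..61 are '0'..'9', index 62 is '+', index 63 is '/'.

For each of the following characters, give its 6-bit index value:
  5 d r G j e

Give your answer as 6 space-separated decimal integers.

Answer: 57 29 43 6 35 30

Derivation:
'5': 0..9 range, 52 + ord('5') − ord('0') = 57
'd': a..z range, 26 + ord('d') − ord('a') = 29
'r': a..z range, 26 + ord('r') − ord('a') = 43
'G': A..Z range, ord('G') − ord('A') = 6
'j': a..z range, 26 + ord('j') − ord('a') = 35
'e': a..z range, 26 + ord('e') − ord('a') = 30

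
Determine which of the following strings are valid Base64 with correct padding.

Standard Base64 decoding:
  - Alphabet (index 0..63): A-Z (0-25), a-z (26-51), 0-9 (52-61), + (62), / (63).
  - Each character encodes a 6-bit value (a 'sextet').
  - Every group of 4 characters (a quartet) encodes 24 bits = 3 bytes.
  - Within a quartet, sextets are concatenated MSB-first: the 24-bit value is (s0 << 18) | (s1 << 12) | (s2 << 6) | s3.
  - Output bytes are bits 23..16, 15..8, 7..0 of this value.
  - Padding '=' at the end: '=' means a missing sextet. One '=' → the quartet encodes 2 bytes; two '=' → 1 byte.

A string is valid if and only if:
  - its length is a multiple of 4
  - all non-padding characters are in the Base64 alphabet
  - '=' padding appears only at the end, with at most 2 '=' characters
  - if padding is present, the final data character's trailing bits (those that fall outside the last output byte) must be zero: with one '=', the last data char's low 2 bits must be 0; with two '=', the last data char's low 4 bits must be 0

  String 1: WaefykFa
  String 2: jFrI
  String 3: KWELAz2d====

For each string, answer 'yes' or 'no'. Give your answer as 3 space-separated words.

String 1: 'WaefykFa' → valid
String 2: 'jFrI' → valid
String 3: 'KWELAz2d====' → invalid (4 pad chars (max 2))

Answer: yes yes no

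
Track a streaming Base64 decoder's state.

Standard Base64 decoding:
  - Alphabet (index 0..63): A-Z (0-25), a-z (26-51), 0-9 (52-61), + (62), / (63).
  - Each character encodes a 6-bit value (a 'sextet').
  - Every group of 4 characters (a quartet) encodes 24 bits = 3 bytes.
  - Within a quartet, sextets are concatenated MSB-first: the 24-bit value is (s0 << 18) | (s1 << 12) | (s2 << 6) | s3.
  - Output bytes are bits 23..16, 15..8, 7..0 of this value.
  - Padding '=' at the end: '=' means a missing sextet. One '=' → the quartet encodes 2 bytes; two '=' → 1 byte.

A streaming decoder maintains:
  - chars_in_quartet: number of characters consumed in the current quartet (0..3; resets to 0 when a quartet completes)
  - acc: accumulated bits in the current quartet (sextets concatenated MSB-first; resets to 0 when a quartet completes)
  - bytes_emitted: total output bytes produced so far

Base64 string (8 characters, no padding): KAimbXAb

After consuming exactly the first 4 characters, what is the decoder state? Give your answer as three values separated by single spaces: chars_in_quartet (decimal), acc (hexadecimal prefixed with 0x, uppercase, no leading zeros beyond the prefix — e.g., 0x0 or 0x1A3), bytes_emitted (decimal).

Answer: 0 0x0 3

Derivation:
After char 0 ('K'=10): chars_in_quartet=1 acc=0xA bytes_emitted=0
After char 1 ('A'=0): chars_in_quartet=2 acc=0x280 bytes_emitted=0
After char 2 ('i'=34): chars_in_quartet=3 acc=0xA022 bytes_emitted=0
After char 3 ('m'=38): chars_in_quartet=4 acc=0x2808A6 -> emit 28 08 A6, reset; bytes_emitted=3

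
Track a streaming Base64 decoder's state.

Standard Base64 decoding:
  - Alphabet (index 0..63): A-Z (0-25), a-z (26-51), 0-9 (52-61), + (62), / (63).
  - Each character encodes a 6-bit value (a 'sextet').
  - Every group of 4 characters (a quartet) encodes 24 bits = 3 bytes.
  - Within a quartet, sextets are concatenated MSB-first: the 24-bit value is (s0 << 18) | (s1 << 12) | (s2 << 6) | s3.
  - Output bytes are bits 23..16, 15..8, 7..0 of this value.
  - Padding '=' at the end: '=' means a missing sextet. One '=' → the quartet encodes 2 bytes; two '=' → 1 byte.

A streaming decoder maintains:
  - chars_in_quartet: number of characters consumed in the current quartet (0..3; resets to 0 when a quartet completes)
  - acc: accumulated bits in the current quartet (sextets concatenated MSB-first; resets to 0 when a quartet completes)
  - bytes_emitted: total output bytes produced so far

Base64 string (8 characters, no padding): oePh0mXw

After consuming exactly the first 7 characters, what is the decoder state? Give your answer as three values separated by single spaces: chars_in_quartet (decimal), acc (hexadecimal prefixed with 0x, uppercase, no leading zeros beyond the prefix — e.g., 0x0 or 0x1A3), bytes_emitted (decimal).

Answer: 3 0x34997 3

Derivation:
After char 0 ('o'=40): chars_in_quartet=1 acc=0x28 bytes_emitted=0
After char 1 ('e'=30): chars_in_quartet=2 acc=0xA1E bytes_emitted=0
After char 2 ('P'=15): chars_in_quartet=3 acc=0x2878F bytes_emitted=0
After char 3 ('h'=33): chars_in_quartet=4 acc=0xA1E3E1 -> emit A1 E3 E1, reset; bytes_emitted=3
After char 4 ('0'=52): chars_in_quartet=1 acc=0x34 bytes_emitted=3
After char 5 ('m'=38): chars_in_quartet=2 acc=0xD26 bytes_emitted=3
After char 6 ('X'=23): chars_in_quartet=3 acc=0x34997 bytes_emitted=3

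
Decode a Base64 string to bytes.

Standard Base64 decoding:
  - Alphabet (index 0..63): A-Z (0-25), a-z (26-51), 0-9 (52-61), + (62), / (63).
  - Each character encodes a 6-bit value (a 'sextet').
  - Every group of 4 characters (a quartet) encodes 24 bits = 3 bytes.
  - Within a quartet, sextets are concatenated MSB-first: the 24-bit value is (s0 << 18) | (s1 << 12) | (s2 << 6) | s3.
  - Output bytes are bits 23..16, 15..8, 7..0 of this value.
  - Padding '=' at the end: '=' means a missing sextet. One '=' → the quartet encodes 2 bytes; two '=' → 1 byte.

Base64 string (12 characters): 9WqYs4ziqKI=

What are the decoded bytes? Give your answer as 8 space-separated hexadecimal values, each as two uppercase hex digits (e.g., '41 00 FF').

After char 0 ('9'=61): chars_in_quartet=1 acc=0x3D bytes_emitted=0
After char 1 ('W'=22): chars_in_quartet=2 acc=0xF56 bytes_emitted=0
After char 2 ('q'=42): chars_in_quartet=3 acc=0x3D5AA bytes_emitted=0
After char 3 ('Y'=24): chars_in_quartet=4 acc=0xF56A98 -> emit F5 6A 98, reset; bytes_emitted=3
After char 4 ('s'=44): chars_in_quartet=1 acc=0x2C bytes_emitted=3
After char 5 ('4'=56): chars_in_quartet=2 acc=0xB38 bytes_emitted=3
After char 6 ('z'=51): chars_in_quartet=3 acc=0x2CE33 bytes_emitted=3
After char 7 ('i'=34): chars_in_quartet=4 acc=0xB38CE2 -> emit B3 8C E2, reset; bytes_emitted=6
After char 8 ('q'=42): chars_in_quartet=1 acc=0x2A bytes_emitted=6
After char 9 ('K'=10): chars_in_quartet=2 acc=0xA8A bytes_emitted=6
After char 10 ('I'=8): chars_in_quartet=3 acc=0x2A288 bytes_emitted=6
Padding '=': partial quartet acc=0x2A288 -> emit A8 A2; bytes_emitted=8

Answer: F5 6A 98 B3 8C E2 A8 A2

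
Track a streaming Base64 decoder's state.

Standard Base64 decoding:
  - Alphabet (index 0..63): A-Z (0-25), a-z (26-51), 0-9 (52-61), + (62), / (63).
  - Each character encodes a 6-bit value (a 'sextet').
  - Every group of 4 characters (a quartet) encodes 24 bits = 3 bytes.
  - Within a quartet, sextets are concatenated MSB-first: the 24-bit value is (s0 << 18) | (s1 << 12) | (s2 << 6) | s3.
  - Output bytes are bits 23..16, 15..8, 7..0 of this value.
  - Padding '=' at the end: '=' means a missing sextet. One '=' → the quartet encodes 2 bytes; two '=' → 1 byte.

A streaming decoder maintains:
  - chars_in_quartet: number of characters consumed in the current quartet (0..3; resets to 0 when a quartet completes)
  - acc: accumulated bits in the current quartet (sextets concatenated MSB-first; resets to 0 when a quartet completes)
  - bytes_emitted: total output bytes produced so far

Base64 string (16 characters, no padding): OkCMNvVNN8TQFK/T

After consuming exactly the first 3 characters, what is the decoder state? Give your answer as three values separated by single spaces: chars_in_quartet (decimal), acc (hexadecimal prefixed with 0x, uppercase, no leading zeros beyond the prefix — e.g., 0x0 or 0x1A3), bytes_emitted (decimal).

Answer: 3 0xE902 0

Derivation:
After char 0 ('O'=14): chars_in_quartet=1 acc=0xE bytes_emitted=0
After char 1 ('k'=36): chars_in_quartet=2 acc=0x3A4 bytes_emitted=0
After char 2 ('C'=2): chars_in_quartet=3 acc=0xE902 bytes_emitted=0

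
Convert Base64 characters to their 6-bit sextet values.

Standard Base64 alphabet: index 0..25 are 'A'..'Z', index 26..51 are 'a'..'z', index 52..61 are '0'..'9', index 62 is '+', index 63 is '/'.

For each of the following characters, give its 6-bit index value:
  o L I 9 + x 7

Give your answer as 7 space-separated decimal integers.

Answer: 40 11 8 61 62 49 59

Derivation:
'o': a..z range, 26 + ord('o') − ord('a') = 40
'L': A..Z range, ord('L') − ord('A') = 11
'I': A..Z range, ord('I') − ord('A') = 8
'9': 0..9 range, 52 + ord('9') − ord('0') = 61
'+': index 62
'x': a..z range, 26 + ord('x') − ord('a') = 49
'7': 0..9 range, 52 + ord('7') − ord('0') = 59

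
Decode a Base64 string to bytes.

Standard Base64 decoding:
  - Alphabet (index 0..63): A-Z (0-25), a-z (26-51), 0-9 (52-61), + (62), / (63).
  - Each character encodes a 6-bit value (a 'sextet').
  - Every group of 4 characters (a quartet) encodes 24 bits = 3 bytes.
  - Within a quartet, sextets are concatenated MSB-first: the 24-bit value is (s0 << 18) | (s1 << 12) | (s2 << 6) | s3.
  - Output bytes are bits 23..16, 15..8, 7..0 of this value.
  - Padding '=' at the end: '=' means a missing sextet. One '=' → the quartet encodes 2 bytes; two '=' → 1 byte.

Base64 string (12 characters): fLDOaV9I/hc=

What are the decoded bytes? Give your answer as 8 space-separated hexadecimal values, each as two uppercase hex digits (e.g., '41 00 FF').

After char 0 ('f'=31): chars_in_quartet=1 acc=0x1F bytes_emitted=0
After char 1 ('L'=11): chars_in_quartet=2 acc=0x7CB bytes_emitted=0
After char 2 ('D'=3): chars_in_quartet=3 acc=0x1F2C3 bytes_emitted=0
After char 3 ('O'=14): chars_in_quartet=4 acc=0x7CB0CE -> emit 7C B0 CE, reset; bytes_emitted=3
After char 4 ('a'=26): chars_in_quartet=1 acc=0x1A bytes_emitted=3
After char 5 ('V'=21): chars_in_quartet=2 acc=0x695 bytes_emitted=3
After char 6 ('9'=61): chars_in_quartet=3 acc=0x1A57D bytes_emitted=3
After char 7 ('I'=8): chars_in_quartet=4 acc=0x695F48 -> emit 69 5F 48, reset; bytes_emitted=6
After char 8 ('/'=63): chars_in_quartet=1 acc=0x3F bytes_emitted=6
After char 9 ('h'=33): chars_in_quartet=2 acc=0xFE1 bytes_emitted=6
After char 10 ('c'=28): chars_in_quartet=3 acc=0x3F85C bytes_emitted=6
Padding '=': partial quartet acc=0x3F85C -> emit FE 17; bytes_emitted=8

Answer: 7C B0 CE 69 5F 48 FE 17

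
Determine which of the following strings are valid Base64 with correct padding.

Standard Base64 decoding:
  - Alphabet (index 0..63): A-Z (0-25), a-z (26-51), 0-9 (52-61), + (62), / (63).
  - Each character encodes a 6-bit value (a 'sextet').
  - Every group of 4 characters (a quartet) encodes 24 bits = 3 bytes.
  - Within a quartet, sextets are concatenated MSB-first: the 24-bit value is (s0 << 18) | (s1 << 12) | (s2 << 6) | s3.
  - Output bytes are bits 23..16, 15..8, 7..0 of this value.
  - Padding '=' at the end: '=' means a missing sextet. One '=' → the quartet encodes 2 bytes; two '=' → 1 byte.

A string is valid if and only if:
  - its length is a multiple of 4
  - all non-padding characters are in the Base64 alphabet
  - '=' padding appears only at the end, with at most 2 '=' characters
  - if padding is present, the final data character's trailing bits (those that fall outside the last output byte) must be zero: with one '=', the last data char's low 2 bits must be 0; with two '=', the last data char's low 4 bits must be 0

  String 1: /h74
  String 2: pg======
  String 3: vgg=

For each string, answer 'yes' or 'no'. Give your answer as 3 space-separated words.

Answer: yes no yes

Derivation:
String 1: '/h74' → valid
String 2: 'pg======' → invalid (6 pad chars (max 2))
String 3: 'vgg=' → valid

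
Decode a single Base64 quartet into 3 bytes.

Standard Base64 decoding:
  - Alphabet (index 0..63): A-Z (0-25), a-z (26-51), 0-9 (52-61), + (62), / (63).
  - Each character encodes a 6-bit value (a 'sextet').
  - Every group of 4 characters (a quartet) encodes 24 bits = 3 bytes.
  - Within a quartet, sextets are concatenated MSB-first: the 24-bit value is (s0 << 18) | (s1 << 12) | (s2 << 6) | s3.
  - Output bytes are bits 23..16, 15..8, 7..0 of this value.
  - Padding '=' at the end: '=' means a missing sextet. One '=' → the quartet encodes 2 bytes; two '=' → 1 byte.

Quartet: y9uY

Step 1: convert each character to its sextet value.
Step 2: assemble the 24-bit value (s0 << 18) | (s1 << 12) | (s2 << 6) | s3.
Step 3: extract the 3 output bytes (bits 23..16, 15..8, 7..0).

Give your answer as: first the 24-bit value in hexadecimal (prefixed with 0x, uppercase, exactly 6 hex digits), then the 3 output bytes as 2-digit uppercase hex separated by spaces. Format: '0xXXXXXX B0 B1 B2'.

Sextets: y=50, 9=61, u=46, Y=24
24-bit: (50<<18) | (61<<12) | (46<<6) | 24
      = 0xC80000 | 0x03D000 | 0x000B80 | 0x000018
      = 0xCBDB98
Bytes: (v>>16)&0xFF=CB, (v>>8)&0xFF=DB, v&0xFF=98

Answer: 0xCBDB98 CB DB 98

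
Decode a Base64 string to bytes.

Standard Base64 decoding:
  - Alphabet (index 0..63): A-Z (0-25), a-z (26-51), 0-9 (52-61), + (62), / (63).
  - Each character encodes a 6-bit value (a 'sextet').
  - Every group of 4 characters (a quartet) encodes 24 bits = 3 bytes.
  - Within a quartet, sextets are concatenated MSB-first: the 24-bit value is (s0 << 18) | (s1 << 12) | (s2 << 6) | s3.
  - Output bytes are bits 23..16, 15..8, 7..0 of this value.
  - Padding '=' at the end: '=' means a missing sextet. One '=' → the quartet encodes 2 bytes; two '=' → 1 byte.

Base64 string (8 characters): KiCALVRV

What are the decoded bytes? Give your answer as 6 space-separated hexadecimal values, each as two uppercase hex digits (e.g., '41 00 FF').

After char 0 ('K'=10): chars_in_quartet=1 acc=0xA bytes_emitted=0
After char 1 ('i'=34): chars_in_quartet=2 acc=0x2A2 bytes_emitted=0
After char 2 ('C'=2): chars_in_quartet=3 acc=0xA882 bytes_emitted=0
After char 3 ('A'=0): chars_in_quartet=4 acc=0x2A2080 -> emit 2A 20 80, reset; bytes_emitted=3
After char 4 ('L'=11): chars_in_quartet=1 acc=0xB bytes_emitted=3
After char 5 ('V'=21): chars_in_quartet=2 acc=0x2D5 bytes_emitted=3
After char 6 ('R'=17): chars_in_quartet=3 acc=0xB551 bytes_emitted=3
After char 7 ('V'=21): chars_in_quartet=4 acc=0x2D5455 -> emit 2D 54 55, reset; bytes_emitted=6

Answer: 2A 20 80 2D 54 55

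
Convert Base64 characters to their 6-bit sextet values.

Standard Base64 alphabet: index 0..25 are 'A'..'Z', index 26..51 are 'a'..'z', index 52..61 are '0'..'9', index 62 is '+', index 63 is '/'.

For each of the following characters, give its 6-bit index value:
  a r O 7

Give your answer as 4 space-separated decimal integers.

Answer: 26 43 14 59

Derivation:
'a': a..z range, 26 + ord('a') − ord('a') = 26
'r': a..z range, 26 + ord('r') − ord('a') = 43
'O': A..Z range, ord('O') − ord('A') = 14
'7': 0..9 range, 52 + ord('7') − ord('0') = 59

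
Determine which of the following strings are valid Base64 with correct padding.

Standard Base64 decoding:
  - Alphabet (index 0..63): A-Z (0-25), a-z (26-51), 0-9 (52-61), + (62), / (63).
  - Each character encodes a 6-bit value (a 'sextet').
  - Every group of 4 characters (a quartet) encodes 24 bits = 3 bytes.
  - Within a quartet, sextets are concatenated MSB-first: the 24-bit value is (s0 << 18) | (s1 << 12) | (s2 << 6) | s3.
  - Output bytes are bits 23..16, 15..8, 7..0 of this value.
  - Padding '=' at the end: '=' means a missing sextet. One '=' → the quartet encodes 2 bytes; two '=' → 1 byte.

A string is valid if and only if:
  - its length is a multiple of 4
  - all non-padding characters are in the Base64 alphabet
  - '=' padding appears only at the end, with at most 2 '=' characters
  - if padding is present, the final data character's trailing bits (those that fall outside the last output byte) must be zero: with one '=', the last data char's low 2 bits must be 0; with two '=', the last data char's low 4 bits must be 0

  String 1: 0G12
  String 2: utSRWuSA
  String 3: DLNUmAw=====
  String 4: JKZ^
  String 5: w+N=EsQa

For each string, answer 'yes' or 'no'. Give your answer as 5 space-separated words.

Answer: yes yes no no no

Derivation:
String 1: '0G12' → valid
String 2: 'utSRWuSA' → valid
String 3: 'DLNUmAw=====' → invalid (5 pad chars (max 2))
String 4: 'JKZ^' → invalid (bad char(s): ['^'])
String 5: 'w+N=EsQa' → invalid (bad char(s): ['=']; '=' in middle)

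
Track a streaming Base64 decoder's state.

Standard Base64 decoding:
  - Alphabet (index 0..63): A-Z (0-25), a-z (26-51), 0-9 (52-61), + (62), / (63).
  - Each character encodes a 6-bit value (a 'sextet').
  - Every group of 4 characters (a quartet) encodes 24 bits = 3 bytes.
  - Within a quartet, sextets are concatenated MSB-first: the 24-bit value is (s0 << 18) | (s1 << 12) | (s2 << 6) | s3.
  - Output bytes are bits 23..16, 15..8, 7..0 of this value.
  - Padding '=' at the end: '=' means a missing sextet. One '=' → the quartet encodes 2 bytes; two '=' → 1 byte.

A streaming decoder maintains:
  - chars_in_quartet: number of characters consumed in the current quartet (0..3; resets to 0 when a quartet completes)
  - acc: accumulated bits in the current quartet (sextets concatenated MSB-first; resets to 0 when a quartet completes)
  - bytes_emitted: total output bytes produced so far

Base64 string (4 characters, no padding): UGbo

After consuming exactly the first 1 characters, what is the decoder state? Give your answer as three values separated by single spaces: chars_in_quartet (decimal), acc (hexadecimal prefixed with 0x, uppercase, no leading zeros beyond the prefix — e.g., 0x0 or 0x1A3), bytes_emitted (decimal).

After char 0 ('U'=20): chars_in_quartet=1 acc=0x14 bytes_emitted=0

Answer: 1 0x14 0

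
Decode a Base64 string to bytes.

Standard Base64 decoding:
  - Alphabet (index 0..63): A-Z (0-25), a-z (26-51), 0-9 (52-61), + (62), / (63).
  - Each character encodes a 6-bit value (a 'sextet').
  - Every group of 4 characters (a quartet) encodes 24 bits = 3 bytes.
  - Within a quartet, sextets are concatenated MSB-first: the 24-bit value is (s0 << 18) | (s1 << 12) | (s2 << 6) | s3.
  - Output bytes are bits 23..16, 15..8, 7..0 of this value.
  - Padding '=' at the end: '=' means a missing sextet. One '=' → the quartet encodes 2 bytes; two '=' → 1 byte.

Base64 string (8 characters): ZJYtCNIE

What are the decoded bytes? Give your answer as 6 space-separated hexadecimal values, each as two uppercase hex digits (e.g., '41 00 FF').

Answer: 64 96 2D 08 D2 04

Derivation:
After char 0 ('Z'=25): chars_in_quartet=1 acc=0x19 bytes_emitted=0
After char 1 ('J'=9): chars_in_quartet=2 acc=0x649 bytes_emitted=0
After char 2 ('Y'=24): chars_in_quartet=3 acc=0x19258 bytes_emitted=0
After char 3 ('t'=45): chars_in_quartet=4 acc=0x64962D -> emit 64 96 2D, reset; bytes_emitted=3
After char 4 ('C'=2): chars_in_quartet=1 acc=0x2 bytes_emitted=3
After char 5 ('N'=13): chars_in_quartet=2 acc=0x8D bytes_emitted=3
After char 6 ('I'=8): chars_in_quartet=3 acc=0x2348 bytes_emitted=3
After char 7 ('E'=4): chars_in_quartet=4 acc=0x8D204 -> emit 08 D2 04, reset; bytes_emitted=6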